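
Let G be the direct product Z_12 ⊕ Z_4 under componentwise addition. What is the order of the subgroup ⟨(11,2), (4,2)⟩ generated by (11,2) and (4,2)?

24

|⟨(11,2)⟩| = 12 and |⟨(4,2)⟩| = 6, so |H| is a multiple of lcm(12, 6) = 12 and divides |G| = 48.
Closing under the operation: H = {(0,0), (0,2), (1,0), (1,2), (2,0), (2,2), (3,0), (3,2), (4,0), (4,2), (5,0), (5,2), (6,0), (6,2), (7,0), (7,2), (8,0), (8,2), (9,0), (9,2), (10,0), (10,2), (11,0), (11,2)}, so |H| = 24.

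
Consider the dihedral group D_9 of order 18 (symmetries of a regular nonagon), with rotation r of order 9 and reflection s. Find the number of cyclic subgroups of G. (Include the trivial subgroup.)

A cyclic subgroup of order d is generated by each of its φ(d) elements of order d, so the cyclic subgroups of order d number (#elements of order d)/φ(d).
Cyclic subgroups by order — order 1: 1; order 2: 9; order 3: 1; order 9: 1.
Total: 12.

12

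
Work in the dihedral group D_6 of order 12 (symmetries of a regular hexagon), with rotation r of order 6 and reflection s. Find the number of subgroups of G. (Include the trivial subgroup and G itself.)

16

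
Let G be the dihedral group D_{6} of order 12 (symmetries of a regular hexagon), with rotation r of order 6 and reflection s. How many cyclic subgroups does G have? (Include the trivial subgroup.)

10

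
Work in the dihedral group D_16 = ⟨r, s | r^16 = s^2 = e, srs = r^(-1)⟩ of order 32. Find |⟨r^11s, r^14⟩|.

16

|⟨r^11s⟩| = 2 and |⟨r^14⟩| = 8, so |H| is a multiple of lcm(2, 8) = 8 and divides |G| = 32.
Closing under the operation: H = {e, r^2, r^4, r^6, r^8, r^10, r^12, r^14, rs, r^3s, r^5s, r^7s, r^9s, r^11s, r^13s, r^15s}, so |H| = 16.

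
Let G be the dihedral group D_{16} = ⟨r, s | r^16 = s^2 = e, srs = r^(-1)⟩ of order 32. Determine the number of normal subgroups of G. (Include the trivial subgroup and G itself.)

G has 36 subgroups. Checking conjugation-invariance by order — order 1: 1/1 normal; order 2: 1/17 normal; order 4: 1/9 normal; order 8: 1/5 normal; order 16: 3/3 normal; order 32: 1/1 normal.
Total normal subgroups: 8.

8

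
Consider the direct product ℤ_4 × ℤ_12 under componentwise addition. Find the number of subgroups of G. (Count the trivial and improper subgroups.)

|G| = 48, so by Lagrange every subgroup order divides 48. Divisors: 1, 2, 3, 4, 6, 8, 12, 16, 24, 48.
Subgroups by order — order 1: 1; order 2: 3; order 3: 1; order 4: 7; order 6: 3; order 8: 3; order 12: 7; order 16: 1; order 24: 3; order 48: 1.
Total: 1 + 3 + 1 + 7 + 3 + 3 + 7 + 1 + 3 + 1 = 30.

30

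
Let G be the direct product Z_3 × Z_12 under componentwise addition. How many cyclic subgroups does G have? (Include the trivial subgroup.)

15

A cyclic subgroup of order d is generated by each of its φ(d) elements of order d, so the cyclic subgroups of order d number (#elements of order d)/φ(d).
Cyclic subgroups by order — order 1: 1; order 2: 1; order 3: 4; order 4: 1; order 6: 4; order 12: 4.
Total: 15.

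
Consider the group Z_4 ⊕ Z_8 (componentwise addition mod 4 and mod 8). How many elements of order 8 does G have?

An element (a,b) has order lcm(ord(a), ord(b)); count pairs with lcm equal to 8.
Enumerating gives 16 such elements.

16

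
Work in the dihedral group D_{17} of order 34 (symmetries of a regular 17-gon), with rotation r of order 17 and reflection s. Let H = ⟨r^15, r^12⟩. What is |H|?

17

|⟨r^15⟩| = 17 and |⟨r^12⟩| = 17, so |H| is a multiple of lcm(17, 17) = 17 and divides |G| = 34.
Closing under the operation: H = {e, r, r^2, r^3, r^4, r^5, r^6, r^7, r^8, r^9, r^10, r^11, r^12, r^13, r^14, r^15, r^16}, so |H| = 17.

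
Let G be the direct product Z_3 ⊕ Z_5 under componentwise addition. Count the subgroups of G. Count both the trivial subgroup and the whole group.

4

|G| = 15, so by Lagrange every subgroup order divides 15. Divisors: 1, 3, 5, 15.
Subgroups by order — order 1: 1; order 3: 1; order 5: 1; order 15: 1.
Total: 1 + 1 + 1 + 1 = 4.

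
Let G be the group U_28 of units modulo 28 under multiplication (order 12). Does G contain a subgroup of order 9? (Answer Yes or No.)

9 does not divide |G| = 12, so by Lagrange no subgroup of order 9 exists.

No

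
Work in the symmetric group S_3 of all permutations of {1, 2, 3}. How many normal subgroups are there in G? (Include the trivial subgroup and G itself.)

3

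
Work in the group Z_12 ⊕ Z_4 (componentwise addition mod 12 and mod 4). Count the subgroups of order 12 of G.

7

|G| = 48 and 12 | 48, so subgroups of order 12 are possible by Lagrange.
The subgroups of order 12 are: {(0,0), (0,1), (0,2), (0,3), (4,0), (4,1), (4,2), (4,3), (8,0), (8,1), (8,2), (8,3)}; {(0,0), (0,2), (2,0), (2,2), (4,0), (4,2), (6,0), (6,2), (8,0), (8,2), (10,0), (10,2)}; {(0,0), (0,2), (2,1), (2,3), (4,0), (4,2), (6,1), (6,3), (8,0), (8,2), (10,1), (10,3)}; {(0,0), (1,0), (2,0), (3,0), (4,0), (5,0), (6,0), (7,0), (8,0), (9,0), (10,0), (11,0)}; … (7 in all).
So G has 7 subgroups of order 12.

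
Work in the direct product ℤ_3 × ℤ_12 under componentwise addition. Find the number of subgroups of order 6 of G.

4

|G| = 36 and 6 | 36, so subgroups of order 6 are possible by Lagrange.
The subgroups of order 6 are: {(0,0), (0,2), (0,4), (0,6), (0,8), (0,10)}; {(0,0), (0,6), (1,0), (1,6), (2,0), (2,6)}; {(0,0), (0,6), (1,4), (1,10), (2,2), (2,8)}; {(0,0), (0,6), (1,2), (1,8), (2,4), (2,10)}.
So G has 4 subgroups of order 6.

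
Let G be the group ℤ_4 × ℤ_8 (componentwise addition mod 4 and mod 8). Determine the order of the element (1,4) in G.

4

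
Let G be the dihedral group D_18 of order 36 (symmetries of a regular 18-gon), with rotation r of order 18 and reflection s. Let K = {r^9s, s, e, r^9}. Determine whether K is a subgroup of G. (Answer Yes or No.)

Yes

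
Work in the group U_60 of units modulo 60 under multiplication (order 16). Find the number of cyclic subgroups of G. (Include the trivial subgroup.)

12

Each element a generates a cyclic subgroup ⟨a⟩; distinct elements may generate the same one (a cyclic group of order d has φ(d) generators).
Cyclic subgroups by order — order 1: 1; order 2: 7; order 4: 4.
Total: 12.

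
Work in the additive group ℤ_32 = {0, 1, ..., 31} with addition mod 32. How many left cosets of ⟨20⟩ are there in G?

4

|⟨20⟩| = 8 and |G| = 32.
By Lagrange, [G : H] = |G|/|H| = 32/8 = 4.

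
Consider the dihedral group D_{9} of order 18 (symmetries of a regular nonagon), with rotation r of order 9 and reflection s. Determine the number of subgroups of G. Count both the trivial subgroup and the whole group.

|G| = 18, so by Lagrange every subgroup order divides 18. Divisors: 1, 2, 3, 6, 9, 18.
Subgroups by order — order 1: 1; order 2: 9; order 3: 1; order 6: 3; order 9: 1; order 18: 1.
Total: 1 + 9 + 1 + 3 + 1 + 1 = 16.

16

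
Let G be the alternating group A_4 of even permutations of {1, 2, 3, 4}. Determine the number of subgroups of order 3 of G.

4

|G| = 12 and 3 | 12, so subgroups of order 3 are possible by Lagrange.
The subgroups of order 3 are: {e, (1 2 3), (1 3 2)}; {e, (1 2 4), (1 4 2)}; {e, (1 3 4), (1 4 3)}; {e, (2 3 4), (2 4 3)}.
So G has 4 subgroups of order 3.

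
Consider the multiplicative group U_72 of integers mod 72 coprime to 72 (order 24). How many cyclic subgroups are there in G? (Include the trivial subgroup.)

16

Each element a generates a cyclic subgroup ⟨a⟩; distinct elements may generate the same one (a cyclic group of order d has φ(d) generators).
Cyclic subgroups by order — order 1: 1; order 2: 7; order 3: 1; order 6: 7.
Total: 16.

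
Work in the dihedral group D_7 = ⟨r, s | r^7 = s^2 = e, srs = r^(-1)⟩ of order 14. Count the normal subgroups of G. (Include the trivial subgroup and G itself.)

G has 10 subgroups. Checking conjugation-invariance by order — order 1: 1/1 normal; order 2: 0/7 normal; order 7: 1/1 normal; order 14: 1/1 normal.
Total normal subgroups: 3.

3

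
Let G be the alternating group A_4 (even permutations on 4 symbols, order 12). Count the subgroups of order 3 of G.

4

|G| = 12 and 3 | 12, so subgroups of order 3 are possible by Lagrange.
The subgroups of order 3 are: {e, (1 2 3), (1 3 2)}; {e, (1 2 4), (1 4 2)}; {e, (1 3 4), (1 4 3)}; {e, (2 3 4), (2 4 3)}.
So G has 4 subgroups of order 3.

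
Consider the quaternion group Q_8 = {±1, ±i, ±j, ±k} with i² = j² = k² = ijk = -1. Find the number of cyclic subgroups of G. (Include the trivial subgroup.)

5

Each element a generates a cyclic subgroup ⟨a⟩; distinct elements may generate the same one (a cyclic group of order d has φ(d) generators).
Cyclic subgroups by order — order 1: 1; order 2: 1; order 4: 3.
Total: 5.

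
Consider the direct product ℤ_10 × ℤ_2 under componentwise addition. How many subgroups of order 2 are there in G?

|G| = 20 and 2 | 20, so subgroups of order 2 are possible by Lagrange.
The subgroups of order 2 are: {(0,0), (0,1)}; {(0,0), (5,0)}; {(0,0), (5,1)}.
So G has 3 subgroups of order 2.

3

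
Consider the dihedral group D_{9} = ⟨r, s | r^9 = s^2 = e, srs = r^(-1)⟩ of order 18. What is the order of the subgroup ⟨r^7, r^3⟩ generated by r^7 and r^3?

9

|⟨r^7⟩| = 9 and |⟨r^3⟩| = 3, so |H| is a multiple of lcm(9, 3) = 9 and divides |G| = 18.
Closing under the operation: H = {e, r, r^2, r^3, r^4, r^5, r^6, r^7, r^8}, so |H| = 9.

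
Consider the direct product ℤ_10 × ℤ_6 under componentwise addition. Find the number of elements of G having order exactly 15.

8

An element (a,b) has order lcm(ord(a), ord(b)); count pairs with lcm equal to 15.
Enumerating gives 8 such elements.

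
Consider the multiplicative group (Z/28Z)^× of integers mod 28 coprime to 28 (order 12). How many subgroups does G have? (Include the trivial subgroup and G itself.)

|G| = 12, so by Lagrange every subgroup order divides 12. Divisors: 1, 2, 3, 4, 6, 12.
Subgroups by order — order 1: 1; order 2: 3; order 3: 1; order 4: 1; order 6: 3; order 12: 1.
Total: 1 + 3 + 1 + 1 + 3 + 1 = 10.

10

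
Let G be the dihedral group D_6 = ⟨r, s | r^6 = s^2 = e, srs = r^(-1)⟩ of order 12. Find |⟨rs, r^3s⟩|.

6

|⟨rs⟩| = 2 and |⟨r^3s⟩| = 2, so |H| is a multiple of lcm(2, 2) = 2 and divides |G| = 12.
Closing under the operation: H = {e, r^2, r^4, rs, r^3s, r^5s}, so |H| = 6.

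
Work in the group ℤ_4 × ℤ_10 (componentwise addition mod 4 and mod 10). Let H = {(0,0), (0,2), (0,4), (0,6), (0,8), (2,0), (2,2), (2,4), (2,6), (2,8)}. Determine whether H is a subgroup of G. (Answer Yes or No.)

Yes

|H| = 10 divides |G| = 40, consistent with Lagrange.
H contains the identity, every element's inverse is in H, and H is closed under +: it is a subgroup.
In fact H = ⟨(2,4)⟩.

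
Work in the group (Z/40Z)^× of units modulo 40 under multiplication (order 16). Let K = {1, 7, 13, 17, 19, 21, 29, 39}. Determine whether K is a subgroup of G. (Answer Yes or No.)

No

17 ∈ K but its inverse 33 ∉ K, so K is not a subgroup.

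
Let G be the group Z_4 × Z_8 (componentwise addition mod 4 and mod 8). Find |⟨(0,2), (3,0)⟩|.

16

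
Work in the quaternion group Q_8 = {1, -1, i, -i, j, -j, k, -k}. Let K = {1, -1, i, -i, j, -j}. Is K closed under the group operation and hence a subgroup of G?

|K| = 6 does not divide |G| = 8, so by Lagrange K is not a subgroup.

No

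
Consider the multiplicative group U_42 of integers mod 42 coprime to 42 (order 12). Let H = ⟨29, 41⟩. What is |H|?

4

|⟨29⟩| = 2 and |⟨41⟩| = 2, so |H| is a multiple of lcm(2, 2) = 2 and divides |G| = 12.
Closing under the operation: H = {1, 13, 29, 41}, so |H| = 4.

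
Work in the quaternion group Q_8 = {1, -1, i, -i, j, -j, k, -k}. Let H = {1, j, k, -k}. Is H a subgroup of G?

j ∈ H but its inverse -j ∉ H, so H is not a subgroup.

No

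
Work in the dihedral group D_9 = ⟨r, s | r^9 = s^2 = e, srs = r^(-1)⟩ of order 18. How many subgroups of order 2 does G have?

|G| = 18 and 2 | 18, so subgroups of order 2 are possible by Lagrange.
The subgroups of order 2 are: {e, r^2s}; {e, r^3s}; {e, r^4s}; {e, r^5s}; … (9 in all).
So G has 9 subgroups of order 2.

9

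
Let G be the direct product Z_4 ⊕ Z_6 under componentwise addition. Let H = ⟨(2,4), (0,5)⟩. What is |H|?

12

|⟨(2,4)⟩| = 6 and |⟨(0,5)⟩| = 6, so |H| is a multiple of lcm(6, 6) = 6 and divides |G| = 24.
Closing under the operation: H = {(0,0), (0,1), (0,2), (0,3), (0,4), (0,5), (2,0), (2,1), (2,2), (2,3), (2,4), (2,5)}, so |H| = 12.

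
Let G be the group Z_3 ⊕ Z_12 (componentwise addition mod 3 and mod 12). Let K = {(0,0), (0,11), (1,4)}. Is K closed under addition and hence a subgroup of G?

(0,11) ∈ K but its inverse (0,1) ∉ K, so K is not a subgroup.

No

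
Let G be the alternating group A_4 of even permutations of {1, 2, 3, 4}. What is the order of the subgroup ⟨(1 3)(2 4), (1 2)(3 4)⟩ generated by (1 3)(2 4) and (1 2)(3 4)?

4

|⟨(1 3)(2 4)⟩| = 2 and |⟨(1 2)(3 4)⟩| = 2, so |H| is a multiple of lcm(2, 2) = 2 and divides |G| = 12.
Closing under the operation: H = {e, (1 2)(3 4), (1 3)(2 4), (1 4)(2 3)}, so |H| = 4.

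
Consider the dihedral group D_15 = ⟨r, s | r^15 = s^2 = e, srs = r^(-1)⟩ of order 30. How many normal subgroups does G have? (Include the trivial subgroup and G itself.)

5

G has 28 subgroups. Checking conjugation-invariance by order — order 1: 1/1 normal; order 2: 0/15 normal; order 3: 1/1 normal; order 5: 1/1 normal; order 6: 0/5 normal; order 10: 0/3 normal; order 15: 1/1 normal; order 30: 1/1 normal.
Total normal subgroups: 5.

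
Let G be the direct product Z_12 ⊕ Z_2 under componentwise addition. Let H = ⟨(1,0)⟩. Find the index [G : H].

2

|⟨(1,0)⟩| = 12 and |G| = 24.
By Lagrange, [G : H] = |G|/|H| = 24/12 = 2.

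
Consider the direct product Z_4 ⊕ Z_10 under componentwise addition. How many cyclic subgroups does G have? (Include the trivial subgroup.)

Each element a generates a cyclic subgroup ⟨a⟩; distinct elements may generate the same one (a cyclic group of order d has φ(d) generators).
Cyclic subgroups by order — order 1: 1; order 2: 3; order 4: 2; order 5: 1; order 10: 3; order 20: 2.
Total: 12.

12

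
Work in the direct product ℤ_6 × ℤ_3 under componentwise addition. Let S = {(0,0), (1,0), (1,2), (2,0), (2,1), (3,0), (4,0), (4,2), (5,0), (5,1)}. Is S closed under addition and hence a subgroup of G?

|S| = 10 does not divide |G| = 18, so by Lagrange S is not a subgroup.

No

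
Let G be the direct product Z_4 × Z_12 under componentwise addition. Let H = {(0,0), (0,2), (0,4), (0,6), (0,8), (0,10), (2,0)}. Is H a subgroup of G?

No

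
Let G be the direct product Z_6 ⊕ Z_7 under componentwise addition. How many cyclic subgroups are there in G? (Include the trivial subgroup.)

8

Each element a generates a cyclic subgroup ⟨a⟩; distinct elements may generate the same one (a cyclic group of order d has φ(d) generators).
Cyclic subgroups by order — order 1: 1; order 2: 1; order 3: 1; order 6: 1; order 7: 1; order 14: 1; order 21: 1; order 42: 1.
Total: 8.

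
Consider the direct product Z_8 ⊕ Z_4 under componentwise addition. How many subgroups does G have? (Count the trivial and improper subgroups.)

|G| = 32, so by Lagrange every subgroup order divides 32. Divisors: 1, 2, 4, 8, 16, 32.
Subgroups by order — order 1: 1; order 2: 3; order 4: 7; order 8: 7; order 16: 3; order 32: 1.
Total: 1 + 3 + 7 + 7 + 3 + 1 = 22.

22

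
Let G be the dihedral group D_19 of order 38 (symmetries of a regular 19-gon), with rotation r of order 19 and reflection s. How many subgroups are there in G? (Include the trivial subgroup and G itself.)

|G| = 38, so by Lagrange every subgroup order divides 38. Divisors: 1, 2, 19, 38.
Subgroups by order — order 1: 1; order 2: 19; order 19: 1; order 38: 1.
Total: 1 + 19 + 1 + 1 = 22.

22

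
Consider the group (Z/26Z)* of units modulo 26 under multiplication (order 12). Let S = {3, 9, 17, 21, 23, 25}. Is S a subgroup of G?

The identity 1 ∉ S, so S is not a subgroup.

No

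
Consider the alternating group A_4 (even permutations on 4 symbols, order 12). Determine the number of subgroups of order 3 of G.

|G| = 12 and 3 | 12, so subgroups of order 3 are possible by Lagrange.
The subgroups of order 3 are: {e, (1 2 3), (1 3 2)}; {e, (1 2 4), (1 4 2)}; {e, (1 3 4), (1 4 3)}; {e, (2 3 4), (2 4 3)}.
So G has 4 subgroups of order 3.

4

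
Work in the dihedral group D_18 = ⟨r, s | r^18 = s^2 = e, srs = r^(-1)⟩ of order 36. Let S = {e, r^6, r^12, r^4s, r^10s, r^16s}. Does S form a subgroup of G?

|S| = 6 divides |G| = 36, consistent with Lagrange.
S contains the identity, every element's inverse is in S, and S is closed under ·: it is a subgroup.

Yes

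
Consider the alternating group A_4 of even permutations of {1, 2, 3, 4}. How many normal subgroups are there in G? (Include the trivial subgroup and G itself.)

G has 10 subgroups. Checking conjugation-invariance by order — order 1: 1/1 normal; order 2: 0/3 normal; order 3: 0/4 normal; order 4: 1/1 normal; order 12: 1/1 normal.
Total normal subgroups: 3.

3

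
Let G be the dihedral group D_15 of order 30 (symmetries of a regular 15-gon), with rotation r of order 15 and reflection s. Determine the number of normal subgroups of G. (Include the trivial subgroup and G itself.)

5

G has 28 subgroups. Checking conjugation-invariance by order — order 1: 1/1 normal; order 2: 0/15 normal; order 3: 1/1 normal; order 5: 1/1 normal; order 6: 0/5 normal; order 10: 0/3 normal; order 15: 1/1 normal; order 30: 1/1 normal.
Total normal subgroups: 5.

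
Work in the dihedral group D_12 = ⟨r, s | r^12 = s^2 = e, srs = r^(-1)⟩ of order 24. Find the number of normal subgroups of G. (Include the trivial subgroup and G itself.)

9

G has 34 subgroups. Checking conjugation-invariance by order — order 1: 1/1 normal; order 2: 1/13 normal; order 3: 1/1 normal; order 4: 1/7 normal; order 6: 1/5 normal; order 8: 0/3 normal; order 12: 3/3 normal; order 24: 1/1 normal.
Total normal subgroups: 9.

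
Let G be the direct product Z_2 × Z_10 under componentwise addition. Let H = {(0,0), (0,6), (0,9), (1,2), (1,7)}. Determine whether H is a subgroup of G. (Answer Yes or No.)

No

(1,7) ∈ H but its inverse (1,3) ∉ H, so H is not a subgroup.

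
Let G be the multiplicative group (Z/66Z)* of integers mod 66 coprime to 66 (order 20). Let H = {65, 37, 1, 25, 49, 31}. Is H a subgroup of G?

|H| = 6 does not divide |G| = 20, so by Lagrange H is not a subgroup.

No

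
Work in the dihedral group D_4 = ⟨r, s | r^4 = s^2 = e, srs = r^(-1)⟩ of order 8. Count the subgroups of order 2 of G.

5

|G| = 8 and 2 | 8, so subgroups of order 2 are possible by Lagrange.
The subgroups of order 2 are: {e, r^2}; {e, r^2s}; {e, r^3s}; {e, rs}; … (5 in all).
So G has 5 subgroups of order 2.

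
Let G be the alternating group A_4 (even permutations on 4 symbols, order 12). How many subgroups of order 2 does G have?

3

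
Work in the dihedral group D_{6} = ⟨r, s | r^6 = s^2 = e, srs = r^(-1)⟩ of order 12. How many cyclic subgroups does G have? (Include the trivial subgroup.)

10

Group the elements of G by the cyclic subgroup they generate; each cyclic subgroup of order d accounts for φ(d) elements.
Cyclic subgroups by order — order 1: 1; order 2: 7; order 3: 1; order 6: 1.
Total: 10.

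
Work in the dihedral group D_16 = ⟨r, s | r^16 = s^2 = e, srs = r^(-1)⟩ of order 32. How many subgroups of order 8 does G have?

5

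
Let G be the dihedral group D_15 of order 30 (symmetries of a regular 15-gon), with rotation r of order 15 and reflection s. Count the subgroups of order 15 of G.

1

|G| = 30 and 15 | 30, so subgroups of order 15 are possible by Lagrange.
The subgroups of order 15 are: {e, r, r^2, r^3, r^4, r^5, r^6, r^7, r^8, r^9, r^10, r^11, r^12, r^13, r^14}.
So G has 1 subgroup of order 15.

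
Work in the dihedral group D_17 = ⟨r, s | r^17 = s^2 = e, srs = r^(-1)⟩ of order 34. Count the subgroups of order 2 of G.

17

|G| = 34 and 2 | 34, so subgroups of order 2 are possible by Lagrange.
The subgroups of order 2 are: {e, r^10s}; {e, r^11s}; {e, r^12s}; {e, r^13s}; … (17 in all).
So G has 17 subgroups of order 2.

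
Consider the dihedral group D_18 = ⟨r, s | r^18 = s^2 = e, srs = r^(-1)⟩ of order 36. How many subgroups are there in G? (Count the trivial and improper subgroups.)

|G| = 36, so by Lagrange every subgroup order divides 36. Divisors: 1, 2, 3, 4, 6, 9, 12, 18, 36.
Subgroups by order — order 1: 1; order 2: 19; order 3: 1; order 4: 9; order 6: 7; order 9: 1; order 12: 3; order 18: 3; order 36: 1.
Total: 1 + 19 + 1 + 9 + 7 + 1 + 3 + 3 + 1 = 45.

45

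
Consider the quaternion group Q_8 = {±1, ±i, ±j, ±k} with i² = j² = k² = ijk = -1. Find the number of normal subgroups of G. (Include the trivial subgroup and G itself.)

6

G has 6 subgroups. Checking conjugation-invariance by order — order 1: 1/1 normal; order 2: 1/1 normal; order 4: 3/3 normal; order 8: 1/1 normal.
Total normal subgroups: 6.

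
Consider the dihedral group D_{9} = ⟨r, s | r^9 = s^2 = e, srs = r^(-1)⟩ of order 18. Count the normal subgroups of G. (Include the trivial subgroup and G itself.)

4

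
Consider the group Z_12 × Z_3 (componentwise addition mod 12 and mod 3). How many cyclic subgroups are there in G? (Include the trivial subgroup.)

Group the elements of G by the cyclic subgroup they generate; each cyclic subgroup of order d accounts for φ(d) elements.
Cyclic subgroups by order — order 1: 1; order 2: 1; order 3: 4; order 4: 1; order 6: 4; order 12: 4.
Total: 15.

15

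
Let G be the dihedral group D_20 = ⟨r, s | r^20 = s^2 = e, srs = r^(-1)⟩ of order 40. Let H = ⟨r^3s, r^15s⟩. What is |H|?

|⟨r^3s⟩| = 2 and |⟨r^15s⟩| = 2, so |H| is a multiple of lcm(2, 2) = 2 and divides |G| = 40.
Closing under the operation: H = {e, r^4, r^8, r^12, r^16, r^3s, r^7s, r^11s, r^15s, r^19s}, so |H| = 10.

10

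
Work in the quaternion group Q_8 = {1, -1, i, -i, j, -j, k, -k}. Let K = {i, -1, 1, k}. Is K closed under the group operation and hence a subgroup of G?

k ∈ K but its inverse -k ∉ K, so K is not a subgroup.

No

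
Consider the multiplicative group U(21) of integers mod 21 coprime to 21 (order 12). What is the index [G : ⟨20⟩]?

|⟨20⟩| = 2 and |G| = 12.
By Lagrange, [G : H] = |G|/|H| = 12/2 = 6.

6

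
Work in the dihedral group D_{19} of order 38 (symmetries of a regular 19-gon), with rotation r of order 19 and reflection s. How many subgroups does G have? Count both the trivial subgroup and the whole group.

|G| = 38, so by Lagrange every subgroup order divides 38. Divisors: 1, 2, 19, 38.
Subgroups by order — order 1: 1; order 2: 19; order 19: 1; order 38: 1.
Total: 1 + 19 + 1 + 1 = 22.

22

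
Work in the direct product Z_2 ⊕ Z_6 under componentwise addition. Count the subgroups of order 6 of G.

3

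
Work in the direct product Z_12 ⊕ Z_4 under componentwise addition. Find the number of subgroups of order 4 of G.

7

|G| = 48 and 4 | 48, so subgroups of order 4 are possible by Lagrange.
The subgroups of order 4 are: {(0,0), (0,1), (0,2), (0,3)}; {(0,0), (0,2), (6,0), (6,2)}; {(0,0), (0,2), (6,1), (6,3)}; {(0,0), (3,0), (6,0), (9,0)}; … (7 in all).
So G has 7 subgroups of order 4.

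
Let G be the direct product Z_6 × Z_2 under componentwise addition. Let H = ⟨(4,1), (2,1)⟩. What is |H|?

|⟨(4,1)⟩| = 6 and |⟨(2,1)⟩| = 6, so |H| is a multiple of lcm(6, 6) = 6 and divides |G| = 12.
Closing under the operation: H = {(0,0), (0,1), (2,0), (2,1), (4,0), (4,1)}, so |H| = 6.

6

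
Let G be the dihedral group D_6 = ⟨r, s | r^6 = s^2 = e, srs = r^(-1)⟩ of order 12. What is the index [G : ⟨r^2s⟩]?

6

|⟨r^2s⟩| = 2 and |G| = 12.
By Lagrange, [G : H] = |G|/|H| = 12/2 = 6.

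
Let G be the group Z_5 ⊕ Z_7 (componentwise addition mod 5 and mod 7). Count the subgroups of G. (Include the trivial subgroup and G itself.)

4

|G| = 35, so by Lagrange every subgroup order divides 35. Divisors: 1, 5, 7, 35.
Subgroups by order — order 1: 1; order 5: 1; order 7: 1; order 35: 1.
Total: 1 + 1 + 1 + 1 = 4.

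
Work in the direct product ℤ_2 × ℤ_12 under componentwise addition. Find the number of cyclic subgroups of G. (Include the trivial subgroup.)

Group the elements of G by the cyclic subgroup they generate; each cyclic subgroup of order d accounts for φ(d) elements.
Cyclic subgroups by order — order 1: 1; order 2: 3; order 3: 1; order 4: 2; order 6: 3; order 12: 2.
Total: 12.

12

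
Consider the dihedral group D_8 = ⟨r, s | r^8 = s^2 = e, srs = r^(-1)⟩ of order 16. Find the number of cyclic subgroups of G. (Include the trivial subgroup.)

12

Group the elements of G by the cyclic subgroup they generate; each cyclic subgroup of order d accounts for φ(d) elements.
Cyclic subgroups by order — order 1: 1; order 2: 9; order 4: 1; order 8: 1.
Total: 12.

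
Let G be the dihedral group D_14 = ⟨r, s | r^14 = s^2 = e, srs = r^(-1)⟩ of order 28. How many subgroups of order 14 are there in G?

3

|G| = 28 and 14 | 28, so subgroups of order 14 are possible by Lagrange.
The subgroups of order 14 are: {e, r, r^2, r^3, r^4, r^5, r^6, r^7, r^8, r^9, r^10, r^11, r^12, r^13}; {e, r^2, r^4, r^6, r^8, r^10, r^12, s, r^2s, r^4s, r^6s, r^8s, r^10s, r^12s}; {e, r^2, r^4, r^6, r^8, r^10, r^12, rs, r^3s, r^5s, r^7s, r^9s, r^11s, r^13s}.
So G has 3 subgroups of order 14.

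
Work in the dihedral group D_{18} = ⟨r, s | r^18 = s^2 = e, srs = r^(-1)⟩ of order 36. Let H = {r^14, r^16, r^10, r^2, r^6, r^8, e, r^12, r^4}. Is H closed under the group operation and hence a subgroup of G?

Yes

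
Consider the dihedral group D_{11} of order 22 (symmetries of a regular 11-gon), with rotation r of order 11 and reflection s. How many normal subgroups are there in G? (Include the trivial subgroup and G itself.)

3

G has 14 subgroups. Checking conjugation-invariance by order — order 1: 1/1 normal; order 2: 0/11 normal; order 11: 1/1 normal; order 22: 1/1 normal.
Total normal subgroups: 3.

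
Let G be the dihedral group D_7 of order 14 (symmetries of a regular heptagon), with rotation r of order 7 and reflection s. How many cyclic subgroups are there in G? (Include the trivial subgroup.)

A cyclic subgroup of order d is generated by each of its φ(d) elements of order d, so the cyclic subgroups of order d number (#elements of order d)/φ(d).
Cyclic subgroups by order — order 1: 1; order 2: 7; order 7: 1.
Total: 9.

9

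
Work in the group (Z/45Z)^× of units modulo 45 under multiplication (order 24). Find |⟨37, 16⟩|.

|⟨37⟩| = 4 and |⟨16⟩| = 3, so |H| is a multiple of lcm(4, 3) = 12 and divides |G| = 24.
Closing under the operation: H = {1, 4, 7, 13, 16, 19, 22, 28, 31, 34, 37, 43}, so |H| = 12.

12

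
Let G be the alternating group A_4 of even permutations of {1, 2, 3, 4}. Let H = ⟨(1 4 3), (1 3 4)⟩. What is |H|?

3

|⟨(1 4 3)⟩| = 3 and |⟨(1 3 4)⟩| = 3, so |H| is a multiple of lcm(3, 3) = 3 and divides |G| = 12.
Closing under the operation: H = {e, (1 3 4), (1 4 3)}, so |H| = 3.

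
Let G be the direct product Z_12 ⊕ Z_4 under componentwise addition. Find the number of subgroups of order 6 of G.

|G| = 48 and 6 | 48, so subgroups of order 6 are possible by Lagrange.
The subgroups of order 6 are: {(0,0), (0,2), (4,0), (4,2), (8,0), (8,2)}; {(0,0), (2,0), (4,0), (6,0), (8,0), (10,0)}; {(0,0), (2,2), (4,0), (6,2), (8,0), (10,2)}.
So G has 3 subgroups of order 6.

3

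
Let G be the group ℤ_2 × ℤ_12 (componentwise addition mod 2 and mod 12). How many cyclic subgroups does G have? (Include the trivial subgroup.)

12

Each element a generates a cyclic subgroup ⟨a⟩; distinct elements may generate the same one (a cyclic group of order d has φ(d) generators).
Cyclic subgroups by order — order 1: 1; order 2: 3; order 3: 1; order 4: 2; order 6: 3; order 12: 2.
Total: 12.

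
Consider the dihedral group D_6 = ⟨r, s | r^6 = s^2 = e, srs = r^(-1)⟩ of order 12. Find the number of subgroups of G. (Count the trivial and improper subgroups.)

16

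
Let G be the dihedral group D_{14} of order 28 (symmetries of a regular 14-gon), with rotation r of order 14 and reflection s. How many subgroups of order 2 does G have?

|G| = 28 and 2 | 28, so subgroups of order 2 are possible by Lagrange.
The subgroups of order 2 are: {e, r^10s}; {e, r^11s}; {e, r^12s}; {e, r^13s}; … (15 in all).
So G has 15 subgroups of order 2.

15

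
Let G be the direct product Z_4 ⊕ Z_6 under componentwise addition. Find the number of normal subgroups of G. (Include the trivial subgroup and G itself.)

G is abelian, so every subgroup is normal.
G has 16 subgroups in total, hence 16 normal subgroups.

16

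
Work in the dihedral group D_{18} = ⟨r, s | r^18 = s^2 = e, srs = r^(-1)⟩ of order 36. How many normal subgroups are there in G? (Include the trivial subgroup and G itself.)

9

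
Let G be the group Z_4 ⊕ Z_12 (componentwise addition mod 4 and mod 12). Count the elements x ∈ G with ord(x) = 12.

An element (a,b) has order lcm(ord(a), ord(b)); count pairs with lcm equal to 12.
Enumerating gives 24 such elements.

24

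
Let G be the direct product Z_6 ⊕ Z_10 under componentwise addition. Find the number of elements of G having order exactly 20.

0

An element (a,b) has order lcm(ord(a), ord(b)); count pairs with lcm equal to 20.
Enumerating gives 0 such elements.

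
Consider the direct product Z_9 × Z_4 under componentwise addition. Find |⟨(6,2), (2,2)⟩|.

|⟨(6,2)⟩| = 6 and |⟨(2,2)⟩| = 18, so |H| is a multiple of lcm(6, 18) = 18 and divides |G| = 36.
Closing under the operation: H = {(0,0), (0,2), (1,0), (1,2), (2,0), (2,2), (3,0), (3,2), (4,0), (4,2), (5,0), (5,2), (6,0), (6,2), (7,0), (7,2), (8,0), (8,2)}, so |H| = 18.

18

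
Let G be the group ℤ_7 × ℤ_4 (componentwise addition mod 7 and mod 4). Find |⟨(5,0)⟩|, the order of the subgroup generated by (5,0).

The order of (5,0) in Z_7 × Z_4 is lcm(ord(5) in Z_7, ord(0) in Z_4).
ord(5) = 7 and ord(0) = 1, so |⟨(5,0)⟩| = lcm(7, 1) = 7.

7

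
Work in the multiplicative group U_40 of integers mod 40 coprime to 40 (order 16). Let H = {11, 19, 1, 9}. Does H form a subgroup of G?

|H| = 4 divides |G| = 16, consistent with Lagrange.
H contains the identity, every element's inverse is in H, and H is closed under ·: it is a subgroup.

Yes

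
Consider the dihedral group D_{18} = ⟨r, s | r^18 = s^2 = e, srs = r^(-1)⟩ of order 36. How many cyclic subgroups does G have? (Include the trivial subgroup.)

Group the elements of G by the cyclic subgroup they generate; each cyclic subgroup of order d accounts for φ(d) elements.
Cyclic subgroups by order — order 1: 1; order 2: 19; order 3: 1; order 6: 1; order 9: 1; order 18: 1.
Total: 24.

24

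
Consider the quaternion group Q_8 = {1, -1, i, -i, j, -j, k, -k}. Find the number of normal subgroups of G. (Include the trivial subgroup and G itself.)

6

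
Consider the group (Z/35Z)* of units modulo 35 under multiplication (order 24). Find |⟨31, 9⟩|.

12

|⟨31⟩| = 6 and |⟨9⟩| = 6, so |H| is a multiple of lcm(6, 6) = 6 and divides |G| = 24.
Closing under the operation: H = {1, 4, 6, 9, 11, 16, 19, 24, 26, 29, 31, 34}, so |H| = 12.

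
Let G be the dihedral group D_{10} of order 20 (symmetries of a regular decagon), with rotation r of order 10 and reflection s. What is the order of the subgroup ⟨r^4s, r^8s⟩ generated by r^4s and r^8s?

|⟨r^4s⟩| = 2 and |⟨r^8s⟩| = 2, so |H| is a multiple of lcm(2, 2) = 2 and divides |G| = 20.
Closing under the operation: H = {e, r^2, r^4, r^6, r^8, s, r^2s, r^4s, r^6s, r^8s}, so |H| = 10.

10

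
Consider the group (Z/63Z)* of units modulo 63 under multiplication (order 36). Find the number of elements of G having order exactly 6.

24

Enumerating element orders in G gives 24 elements of order 6.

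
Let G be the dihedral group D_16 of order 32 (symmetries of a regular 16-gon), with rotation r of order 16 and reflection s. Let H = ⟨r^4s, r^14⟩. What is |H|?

16

|⟨r^4s⟩| = 2 and |⟨r^14⟩| = 8, so |H| is a multiple of lcm(2, 8) = 8 and divides |G| = 32.
Closing under the operation: H = {e, r^2, r^4, r^6, r^8, r^10, r^12, r^14, s, r^2s, r^4s, r^6s, r^8s, r^10s, r^12s, r^14s}, so |H| = 16.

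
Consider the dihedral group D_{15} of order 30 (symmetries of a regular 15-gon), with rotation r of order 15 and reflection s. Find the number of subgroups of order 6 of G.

5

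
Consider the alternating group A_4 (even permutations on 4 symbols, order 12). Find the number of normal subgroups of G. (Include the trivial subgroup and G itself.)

G has 10 subgroups. Checking conjugation-invariance by order — order 1: 1/1 normal; order 2: 0/3 normal; order 3: 0/4 normal; order 4: 1/1 normal; order 12: 1/1 normal.
Total normal subgroups: 3.

3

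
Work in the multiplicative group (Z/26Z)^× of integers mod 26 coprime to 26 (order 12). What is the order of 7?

12

Compute successive powers of 7 mod 26: 7, 23, 5, 9, 11, 25, 19, 3, …; 7^12 ≡ 1 (mod 26).
So |⟨7⟩| = 12.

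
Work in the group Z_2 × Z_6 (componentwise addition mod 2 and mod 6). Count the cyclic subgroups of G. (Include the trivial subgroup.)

8

Group the elements of G by the cyclic subgroup they generate; each cyclic subgroup of order d accounts for φ(d) elements.
Cyclic subgroups by order — order 1: 1; order 2: 3; order 3: 1; order 6: 3.
Total: 8.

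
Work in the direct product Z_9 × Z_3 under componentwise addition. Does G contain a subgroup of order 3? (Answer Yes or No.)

3 | 27. A subgroup of order 3 is {(0,0), (0,1), (0,2)}.

Yes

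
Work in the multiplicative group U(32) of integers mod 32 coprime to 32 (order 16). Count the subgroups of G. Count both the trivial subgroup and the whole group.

11

|G| = 16, so by Lagrange every subgroup order divides 16. Divisors: 1, 2, 4, 8, 16.
Subgroups by order — order 1: 1; order 2: 3; order 4: 3; order 8: 3; order 16: 1.
Total: 1 + 3 + 3 + 3 + 1 = 11.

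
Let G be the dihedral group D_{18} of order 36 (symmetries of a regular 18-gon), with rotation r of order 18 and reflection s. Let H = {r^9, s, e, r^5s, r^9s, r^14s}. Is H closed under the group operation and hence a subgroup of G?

No

Closure fails: s · r^14s = r^4 ∉ H. So H is not a subgroup.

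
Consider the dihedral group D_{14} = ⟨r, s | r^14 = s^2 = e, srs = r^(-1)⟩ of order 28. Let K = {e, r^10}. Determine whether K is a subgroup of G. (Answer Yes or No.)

No

r^10 ∈ K but its inverse r^4 ∉ K, so K is not a subgroup.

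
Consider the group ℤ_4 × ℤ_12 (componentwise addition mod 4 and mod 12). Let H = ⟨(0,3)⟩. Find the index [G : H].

|⟨(0,3)⟩| = 4 and |G| = 48.
By Lagrange, [G : H] = |G|/|H| = 48/4 = 12.

12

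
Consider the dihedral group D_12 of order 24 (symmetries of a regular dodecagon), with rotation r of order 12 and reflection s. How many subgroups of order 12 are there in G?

3

|G| = 24 and 12 | 24, so subgroups of order 12 are possible by Lagrange.
The subgroups of order 12 are: {e, r, r^2, r^3, r^4, r^5, r^6, r^7, r^8, r^9, r^10, r^11}; {e, r^2, r^4, r^6, r^8, r^10, s, r^2s, r^4s, r^6s, r^8s, r^10s}; {e, r^2, r^4, r^6, r^8, r^10, rs, r^3s, r^5s, r^7s, r^9s, r^11s}.
So G has 3 subgroups of order 12.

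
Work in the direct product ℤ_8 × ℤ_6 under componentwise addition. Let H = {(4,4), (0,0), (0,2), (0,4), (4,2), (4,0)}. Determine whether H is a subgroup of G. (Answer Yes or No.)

|H| = 6 divides |G| = 48, consistent with Lagrange.
H contains the identity, every element's inverse is in H, and H is closed under +: it is a subgroup.
In fact H = ⟨(4,4)⟩.

Yes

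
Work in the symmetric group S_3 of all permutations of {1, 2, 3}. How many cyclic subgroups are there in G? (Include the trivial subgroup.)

Each element a generates a cyclic subgroup ⟨a⟩; distinct elements may generate the same one (a cyclic group of order d has φ(d) generators).
Cyclic subgroups by order — order 1: 1; order 2: 3; order 3: 1.
Total: 5.

5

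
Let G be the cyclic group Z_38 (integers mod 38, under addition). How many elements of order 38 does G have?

In a cyclic group of order 38, the number of elements of order d (for d | 38) is φ(d).
φ(38) = 18.

18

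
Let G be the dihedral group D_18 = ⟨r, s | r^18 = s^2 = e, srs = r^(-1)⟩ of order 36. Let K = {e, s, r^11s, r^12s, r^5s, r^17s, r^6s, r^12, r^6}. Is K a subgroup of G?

No

Closure fails: s · r^11s = r^7 ∉ K. So K is not a subgroup.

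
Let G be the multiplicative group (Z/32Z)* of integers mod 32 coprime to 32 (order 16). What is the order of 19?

8

Compute successive powers of 19 mod 32: 19, 9, 11, 17, 3, 25, 27, 1; 19^8 ≡ 1 (mod 32).
So |⟨19⟩| = 8.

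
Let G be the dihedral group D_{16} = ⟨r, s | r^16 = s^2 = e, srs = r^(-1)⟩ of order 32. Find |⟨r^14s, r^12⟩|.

|⟨r^14s⟩| = 2 and |⟨r^12⟩| = 4, so |H| is a multiple of lcm(2, 4) = 4 and divides |G| = 32.
Closing under the operation: H = {e, r^4, r^8, r^12, r^2s, r^6s, r^10s, r^14s}, so |H| = 8.

8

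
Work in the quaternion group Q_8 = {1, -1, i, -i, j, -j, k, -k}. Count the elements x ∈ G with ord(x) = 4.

6

The elements of order 4 are: i, -i, j, -j, k, -k.
That's 6.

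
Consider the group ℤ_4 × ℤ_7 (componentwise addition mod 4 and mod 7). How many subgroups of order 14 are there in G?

|G| = 28 and 14 | 28, so subgroups of order 14 are possible by Lagrange.
The subgroups of order 14 are: {(0,0), (0,1), (0,2), (0,3), (0,4), (0,5), (0,6), (2,0), (2,1), (2,2), (2,3), (2,4), (2,5), (2,6)}.
So G has 1 subgroup of order 14.

1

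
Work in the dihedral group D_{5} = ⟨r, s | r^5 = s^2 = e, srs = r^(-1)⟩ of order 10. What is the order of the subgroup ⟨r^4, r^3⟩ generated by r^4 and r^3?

|⟨r^4⟩| = 5 and |⟨r^3⟩| = 5, so |H| is a multiple of lcm(5, 5) = 5 and divides |G| = 10.
Closing under the operation: H = {e, r, r^2, r^3, r^4}, so |H| = 5.

5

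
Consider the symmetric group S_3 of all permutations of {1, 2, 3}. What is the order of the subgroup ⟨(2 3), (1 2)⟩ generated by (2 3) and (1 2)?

|⟨(2 3)⟩| = 2 and |⟨(1 2)⟩| = 2, so |H| is a multiple of lcm(2, 2) = 2 and divides |G| = 6.
Closing {(2 3), (1 2)} under the group operation gives all of G, so |H| = 6.

6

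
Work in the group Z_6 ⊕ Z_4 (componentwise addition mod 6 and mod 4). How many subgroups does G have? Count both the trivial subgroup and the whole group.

16

|G| = 24, so by Lagrange every subgroup order divides 24. Divisors: 1, 2, 3, 4, 6, 8, 12, 24.
Subgroups by order — order 1: 1; order 2: 3; order 3: 1; order 4: 3; order 6: 3; order 8: 1; order 12: 3; order 24: 1.
Total: 1 + 3 + 1 + 3 + 3 + 1 + 3 + 1 = 16.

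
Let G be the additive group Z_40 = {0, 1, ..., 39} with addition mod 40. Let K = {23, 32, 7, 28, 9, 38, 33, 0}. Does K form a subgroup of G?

No

32 ∈ K but its inverse 8 ∉ K, so K is not a subgroup.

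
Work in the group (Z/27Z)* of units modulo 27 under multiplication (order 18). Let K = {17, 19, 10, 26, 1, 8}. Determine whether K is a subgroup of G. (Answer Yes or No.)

|K| = 6 divides |G| = 18, consistent with Lagrange.
K contains the identity, every element's inverse is in K, and K is closed under ·: it is a subgroup.
In fact K = ⟨17⟩.

Yes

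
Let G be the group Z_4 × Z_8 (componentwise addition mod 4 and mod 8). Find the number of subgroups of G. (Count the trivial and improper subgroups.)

|G| = 32, so by Lagrange every subgroup order divides 32. Divisors: 1, 2, 4, 8, 16, 32.
Subgroups by order — order 1: 1; order 2: 3; order 4: 7; order 8: 7; order 16: 3; order 32: 1.
Total: 1 + 3 + 7 + 7 + 3 + 1 = 22.

22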